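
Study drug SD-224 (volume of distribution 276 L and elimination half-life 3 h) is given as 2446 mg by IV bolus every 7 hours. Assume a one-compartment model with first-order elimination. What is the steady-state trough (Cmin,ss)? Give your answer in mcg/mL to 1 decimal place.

k = ln2/t½ = ln2/3 ≈ 0.231049 h⁻¹; fraction remaining f = e^(−kτ) = e^(−0.231049×7) ≈ 0.1984.
Single-dose peak C₀ = D/Vd = 2446/276 ≈ 8.862 mcg/mL.
Steady-state trough Cmin,ss = C₀·f/(1−f) ≈ 8.862 × 0.1984/0.8016 ≈ 2.193 mcg/mL.

2.2 mcg/mL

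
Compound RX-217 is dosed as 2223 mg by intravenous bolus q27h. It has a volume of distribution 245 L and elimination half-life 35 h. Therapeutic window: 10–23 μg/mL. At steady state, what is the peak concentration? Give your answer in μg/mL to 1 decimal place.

21.9 μg/mL

τ/t½ = 27/35 ≈ 0.77143, so fraction remaining f = (1/2)^(27/35) ≈ 0.5858.
At steady state, accumulation factor R = 1/(1 − e^(−kτ)) ≈ 2.4143.
Single-dose peak C₀ = D/Vd = 2223/245 ≈ 9.073 μg/mL.
Steady-state peak Cmax,ss = C₀·R ≈ 9.073 × 2.4143 ≈ 21.905 μg/mL.
Peak 21.9 μg/mL vs MTC 23 μg/mL: below toxic threshold.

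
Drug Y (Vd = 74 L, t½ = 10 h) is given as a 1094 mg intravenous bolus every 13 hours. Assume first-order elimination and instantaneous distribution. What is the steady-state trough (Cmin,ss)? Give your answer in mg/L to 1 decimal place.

10.1 mg/L

Over one 13-h interval, 13/10 ≈ 1.3 half-lives elapse, leaving f ≈ 0.4061 of each dose.
At steady state, accumulation factor R = 1/(1 − e^(−kτ)) ≈ 1.6838.
Single-dose peak C₀ = D/Vd = 1094/74 ≈ 14.784 mg/L.
Steady-state peak Cmax,ss = C₀·R ≈ 14.784 × 1.6838 ≈ 24.893 mg/L.
Steady-state trough Cmin,ss = Cmax,ss·f ≈ 24.893 × 0.4061 ≈ 10.109 mg/L.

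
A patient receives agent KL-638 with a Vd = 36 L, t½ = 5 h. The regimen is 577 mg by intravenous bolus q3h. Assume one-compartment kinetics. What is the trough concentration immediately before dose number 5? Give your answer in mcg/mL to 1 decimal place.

25.2 mcg/mL

f = (1/2)^(τ/t½) = (1/2)^(3/5) ≈ 0.6598.
C₀ = D/Vd = 577/36 ≈ 16.028 mcg/mL.
Before the 5th dose, 4 doses have been given. Superposition: Cmin = C₀·(f + f² + … + f^4).
≈ 16.028 × (0.6598 + 0.4353 + 0.2872 + 0.1895) ≈ 16.028 × 1.5718 ≈ 25.193 mcg/mL.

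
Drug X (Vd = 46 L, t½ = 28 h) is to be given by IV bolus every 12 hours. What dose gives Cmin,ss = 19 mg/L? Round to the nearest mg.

302 mg

τ/t½ = 12/28 ≈ 0.42857, so f = (1/2)^(12/28) ≈ 0.742997.
Cmin,ss = (D/Vd)·f/(1−f), so D = Cmin,ss·Vd·(1−f)/f.
D = 19 × 46 × (1−f)/f ≈ 19 × 46 × 0.34590 ≈ 302.32 mg.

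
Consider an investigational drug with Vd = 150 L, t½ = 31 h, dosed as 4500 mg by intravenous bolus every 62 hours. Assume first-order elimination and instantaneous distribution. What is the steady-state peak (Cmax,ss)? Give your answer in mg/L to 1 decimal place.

The dosing interval is 2 half-lives, so f = 2^(−2) = 0.25.
Accumulation ratio R = 1/(1 − f) = 1/0.75 = 4/3.
Single-dose peak C₀ = D/Vd = 4500/150 = 30 mg/L.
Steady-state peak Cmax,ss = C₀·R = 30 × 4/3 ≈ 40.000 mg/L.

40.0 mg/L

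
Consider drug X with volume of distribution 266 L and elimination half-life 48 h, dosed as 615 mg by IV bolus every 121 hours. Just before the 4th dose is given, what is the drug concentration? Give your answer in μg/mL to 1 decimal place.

f = (1/2)^(τ/t½) = (1/2)^(121/48) ≈ 0.1742.
C₀ = D/Vd = 615/266 ≈ 2.312 μg/mL.
Before the 4th dose, 3 doses have been given. Superposition: Cmin = C₀·(f + f² + … + f^3).
≈ 2.312 × (0.1742 + 0.0303 + 0.0053) ≈ 2.312 × 0.2098 ≈ 0.485 μg/mL.

0.5 μg/mL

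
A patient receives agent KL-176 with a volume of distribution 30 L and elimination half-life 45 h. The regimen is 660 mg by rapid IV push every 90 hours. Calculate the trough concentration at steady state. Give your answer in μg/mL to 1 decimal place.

7.3 μg/mL

τ = 90 h = 2 half-lives, so f = (1/2)^2 = 0.25.
Accumulation ratio R = 1/(1 − f) = 1/0.75 = 4/3.
Single-dose peak C₀ = D/Vd = 660/30 = 22 μg/mL.
Steady-state peak Cmax,ss = C₀·R = 22 × 4/3 ≈ 29.333 μg/mL.
Steady-state trough Cmin,ss = Cmax,ss·f ≈ 29.333 × 0.25 ≈ 7.333 μg/mL.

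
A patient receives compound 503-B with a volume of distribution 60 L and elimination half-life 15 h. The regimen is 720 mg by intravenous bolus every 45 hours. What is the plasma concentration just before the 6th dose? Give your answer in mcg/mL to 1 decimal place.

1.7 mcg/mL

f = (1/2)^(τ/t½) = (1/2)^(45/15) ≈ 0.1250.
C₀ = D/Vd = 720/60 ≈ 12.000 mcg/mL.
Before the 6th dose, 5 doses have been given. Superposition: Cmin = C₀·(f + f² + … + f^5).
≈ 12.000 × (0.1250 + 0.0156 + 0.0020 + 0.0002 + 0.0000) ≈ 12.000 × 0.1428 ≈ 1.714 mcg/mL.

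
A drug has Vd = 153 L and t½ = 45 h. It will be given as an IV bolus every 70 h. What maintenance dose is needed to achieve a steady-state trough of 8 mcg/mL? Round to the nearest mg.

τ/t½ = 70/45 ≈ 1.5556, so f = (1/2)^(70/45) ≈ 0.340198.
Cmin,ss = (D/Vd)·f/(1−f), so D = Cmin,ss·Vd·(1−f)/f.
D = 8 × 153 × (1−f)/f ≈ 8 × 153 × 1.93946 ≈ 2373.90 mg.

2374 mg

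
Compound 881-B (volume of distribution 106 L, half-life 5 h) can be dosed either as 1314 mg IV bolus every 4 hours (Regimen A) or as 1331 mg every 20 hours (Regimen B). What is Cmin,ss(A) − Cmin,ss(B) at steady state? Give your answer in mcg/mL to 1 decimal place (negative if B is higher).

15.9 mcg/mL

Regimen A: f = (1/2)^(4/5) ≈ 0.5743; Cmin,ss = (1314/106)·f/(1−f) ≈ 16.723 mcg/mL.
Regimen B: f = (1/2)^(20/5) ≈ 0.0625; Cmin,ss = (1331/106)·f/(1−f) ≈ 0.837 mcg/mL.
Difference ≈ 16.723 − 0.837 ≈ 15.886 mcg/mL.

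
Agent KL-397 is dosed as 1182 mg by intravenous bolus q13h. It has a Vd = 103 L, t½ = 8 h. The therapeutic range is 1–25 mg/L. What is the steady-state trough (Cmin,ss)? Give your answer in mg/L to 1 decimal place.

Over one 13-h interval, 13/8 ≈ 1.625 half-lives elapse, leaving f ≈ 0.3242 of each dose.
At steady state, accumulation factor R = 1/(1 − e^(−kτ)) ≈ 1.4797.
Single-dose peak C₀ = D/Vd = 1182/103 ≈ 11.476 mg/L.
Steady-state peak Cmax,ss = C₀·R ≈ 11.476 × 1.4797 ≈ 16.981 mg/L.
Steady-state trough Cmin,ss = Cmax,ss·f ≈ 16.981 × 0.3242 ≈ 5.505 mg/L.
Trough 5.5 mg/L vs MEC 1 mg/L: adequate.

5.5 mg/L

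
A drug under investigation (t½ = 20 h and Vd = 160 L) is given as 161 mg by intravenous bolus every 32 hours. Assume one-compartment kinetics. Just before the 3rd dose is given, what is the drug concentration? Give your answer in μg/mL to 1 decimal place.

f = (1/2)^(τ/t½) = (1/2)^(32/20) ≈ 0.3299.
C₀ = D/Vd = 161/160 ≈ 1.006 μg/mL.
Before the 3rd dose, 2 doses have been given. Superposition: Cmin = C₀·(f + f²).
≈ 1.006 × (0.3299 + 0.1088) ≈ 1.006 × 0.4387 ≈ 0.441 μg/mL.

0.4 μg/mL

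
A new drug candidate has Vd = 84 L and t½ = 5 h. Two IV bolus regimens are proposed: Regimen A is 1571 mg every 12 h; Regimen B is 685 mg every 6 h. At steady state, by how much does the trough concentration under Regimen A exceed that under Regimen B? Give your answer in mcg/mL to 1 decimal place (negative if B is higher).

-1.9 mcg/mL

Regimen A: f = (1/2)^(12/5) ≈ 0.1895; Cmin,ss = (1571/84)·f/(1−f) ≈ 4.373 mcg/mL.
Regimen B: f = (1/2)^(6/5) ≈ 0.4353; Cmin,ss = (685/84)·f/(1−f) ≈ 6.286 mcg/mL.
Difference ≈ 4.373 − 6.286 ≈ -1.913 mcg/mL.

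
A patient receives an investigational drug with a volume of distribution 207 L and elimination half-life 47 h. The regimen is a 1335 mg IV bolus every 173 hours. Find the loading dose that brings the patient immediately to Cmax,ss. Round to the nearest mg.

f = (1/2)^(173/47) ≈ 0.077975; accumulation ratio R = 1/(1−f) ≈ 1.08457.
Loading dose to hit Cmax,ss on first dose: D_load = D_maint·R ≈ 1335 × 1.08457 ≈ 1447.90 mg.

1448 mg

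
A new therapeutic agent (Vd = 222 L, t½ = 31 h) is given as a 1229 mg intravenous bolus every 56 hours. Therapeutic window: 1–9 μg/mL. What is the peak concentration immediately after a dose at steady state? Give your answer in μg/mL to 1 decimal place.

k = ln2/t½ = ln2/31 ≈ 0.022360 h⁻¹; fraction remaining f = e^(−kτ) = e^(−0.022360×56) ≈ 0.2859.
At steady state, accumulation factor R = 1/(1 − e^(−kτ)) ≈ 1.4004.
Single-dose peak C₀ = D/Vd = 1229/222 ≈ 5.536 μg/mL.
Steady-state peak Cmax,ss = C₀·R ≈ 5.536 × 1.4004 ≈ 7.753 μg/mL.
Peak 7.8 μg/mL vs MTC 9 μg/mL: below toxic threshold.

7.8 μg/mL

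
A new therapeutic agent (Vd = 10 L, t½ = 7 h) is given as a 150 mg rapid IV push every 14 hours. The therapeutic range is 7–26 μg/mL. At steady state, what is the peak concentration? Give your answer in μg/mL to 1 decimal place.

The dosing interval is 2 half-lives, so f = 2^(−2) = 0.25.
Accumulation ratio R = 1/(1 − f) = 1/0.75 = 4/3.
Single-dose peak C₀ = D/Vd = 150/10 = 15 μg/mL.
Steady-state peak Cmax,ss = C₀·R = 15 × 4/3 ≈ 20.000 μg/mL.
Peak 20.0 μg/mL vs MTC 26 μg/mL: below toxic threshold.

20.0 μg/mL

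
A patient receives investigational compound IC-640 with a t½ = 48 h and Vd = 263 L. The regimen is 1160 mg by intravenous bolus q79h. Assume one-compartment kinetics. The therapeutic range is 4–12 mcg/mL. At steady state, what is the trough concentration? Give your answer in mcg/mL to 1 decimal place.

Over one 79-h interval, 79/48 ≈ 1.6458 half-lives elapse, leaving f ≈ 0.3196 of each dose.
Each bolus raises the concentration by D/Vd = 1160/263 ≈ 4.411 mcg/mL.
Steady-state trough Cmin,ss = C₀·f/(1−f) ≈ 4.411 × 0.3196/0.6804 ≈ 2.072 mcg/mL.
Trough 2.1 mcg/mL vs MEC 4 mcg/mL: subtherapeutic.

2.1 mcg/mL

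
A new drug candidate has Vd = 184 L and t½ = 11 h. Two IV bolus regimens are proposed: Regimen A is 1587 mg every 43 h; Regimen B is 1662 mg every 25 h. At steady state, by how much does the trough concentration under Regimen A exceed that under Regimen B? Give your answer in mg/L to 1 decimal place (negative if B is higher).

-1.7 mg/L

Regimen A: f = (1/2)^(43/11) ≈ 0.0666; Cmin,ss = (1587/184)·f/(1−f) ≈ 0.615 mg/L.
Regimen B: f = (1/2)^(25/11) ≈ 0.2069; Cmin,ss = (1662/184)·f/(1−f) ≈ 2.356 mg/L.
Difference ≈ 0.615 − 2.356 ≈ -1.741 mg/L.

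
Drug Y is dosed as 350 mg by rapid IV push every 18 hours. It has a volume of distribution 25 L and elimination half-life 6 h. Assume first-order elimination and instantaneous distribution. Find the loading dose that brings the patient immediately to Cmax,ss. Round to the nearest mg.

400 mg

f = (1/2)^(18/6) ≈ 0.125000; accumulation ratio R = 1/(1−f) ≈ 1.14286.
Loading dose to hit Cmax,ss on first dose: D_load = D_maint·R ≈ 350 × 1.14286 ≈ 400.00 mg.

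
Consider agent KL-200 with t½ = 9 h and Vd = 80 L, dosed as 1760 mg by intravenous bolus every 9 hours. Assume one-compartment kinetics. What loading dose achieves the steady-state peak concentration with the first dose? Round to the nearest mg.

3520 mg

f = (1/2)^(9/9) ≈ 0.500000; accumulation ratio R = 1/(1−f) ≈ 2.00000.
Loading dose to hit Cmax,ss on first dose: D_load = D_maint·R ≈ 1760 × 2.00000 ≈ 3520.00 mg.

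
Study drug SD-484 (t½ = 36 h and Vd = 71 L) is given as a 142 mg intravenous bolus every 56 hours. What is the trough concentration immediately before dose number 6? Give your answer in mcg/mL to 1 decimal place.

f = (1/2)^(τ/t½) = (1/2)^(56/36) ≈ 0.3402.
C₀ = D/Vd = 142/71 ≈ 2.000 mcg/mL.
Before the 6th dose, 5 doses have been given. Superposition: Cmin = C₀·(f + f² + … + f^5).
≈ 2.000 × (0.3402 + 0.1157 + 0.0394 + 0.0134 + 0.0046) ≈ 2.000 × 0.5133 ≈ 1.027 mcg/mL.

1.0 mcg/mL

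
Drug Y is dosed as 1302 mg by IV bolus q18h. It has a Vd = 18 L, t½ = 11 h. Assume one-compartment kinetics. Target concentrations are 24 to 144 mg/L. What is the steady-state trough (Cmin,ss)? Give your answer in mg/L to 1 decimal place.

34.3 mg/L

k = ln2/t½ = ln2/11 ≈ 0.063013 h⁻¹; fraction remaining f = e^(−kτ) = e^(−0.063013×18) ≈ 0.3217.
At steady state, accumulation factor R = 1/(1 − e^(−kτ)) ≈ 1.4743.
Single-dose peak C₀ = D/Vd = 1302/18 ≈ 72.333 mg/L.
Cmax,ss = C₀/(1 − f) ≈ 72.333/0.6783 ≈ 106.639 mg/L.
One interval later, Cmin,ss = Cmax,ss·e^(−kτ) ≈ 106.639 × 0.3217 ≈ 34.306 mg/L.
Trough 34.3 mg/L vs MEC 24 mg/L: adequate.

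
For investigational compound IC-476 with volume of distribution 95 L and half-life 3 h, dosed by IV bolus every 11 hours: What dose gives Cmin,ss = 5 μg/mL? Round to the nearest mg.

τ/t½ = 11/3 ≈ 3.6667, so f = (1/2)^(11/3) ≈ 0.078745.
Cmin,ss = (D/Vd)·f/(1−f), so D = Cmin,ss·Vd·(1−f)/f.
D = 5 × 95 × (1−f)/f ≈ 5 × 95 × 11.69922 ≈ 5557.13 mg.

5557 mg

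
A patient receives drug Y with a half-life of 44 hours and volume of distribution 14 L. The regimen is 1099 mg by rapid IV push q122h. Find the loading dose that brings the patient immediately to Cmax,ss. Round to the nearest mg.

f = (1/2)^(122/44) ≈ 0.146327; accumulation ratio R = 1/(1−f) ≈ 1.17141.
Loading dose to hit Cmax,ss on first dose: D_load = D_maint·R ≈ 1099 × 1.17141 ≈ 1287.38 mg.

1287 mg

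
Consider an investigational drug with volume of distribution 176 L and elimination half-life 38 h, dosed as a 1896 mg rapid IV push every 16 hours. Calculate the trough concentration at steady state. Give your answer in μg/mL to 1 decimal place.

Over one 16-h interval, 16/38 ≈ 0.42105 half-lives elapse, leaving f ≈ 0.7469 of each dose.
Single-dose peak C₀ = D/Vd = 1896/176 ≈ 10.773 μg/mL.
Steady-state trough Cmin,ss = C₀·f/(1−f) ≈ 10.773 × 0.7469/0.2531 ≈ 31.791 μg/mL.

31.8 μg/mL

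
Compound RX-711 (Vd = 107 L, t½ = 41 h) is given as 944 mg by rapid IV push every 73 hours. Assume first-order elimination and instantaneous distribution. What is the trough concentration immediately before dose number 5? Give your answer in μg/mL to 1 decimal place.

3.6 μg/mL

f = (1/2)^(τ/t½) = (1/2)^(73/41) ≈ 0.2911.
C₀ = D/Vd = 944/107 ≈ 8.822 μg/mL.
Before the 5th dose, 4 doses have been given. Superposition: Cmin = C₀·(f + f² + … + f^4).
≈ 8.822 × (0.2911 + 0.0847 + 0.0247 + 0.0072) ≈ 8.822 × 0.4077 ≈ 3.597 μg/mL.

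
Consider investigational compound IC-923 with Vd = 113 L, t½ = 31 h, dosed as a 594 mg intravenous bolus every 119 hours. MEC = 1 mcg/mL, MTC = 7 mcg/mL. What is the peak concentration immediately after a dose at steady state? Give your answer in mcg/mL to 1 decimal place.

τ/t½ = 119/31 ≈ 3.8387, so fraction remaining f = (1/2)^(119/31) ≈ 0.0699.
At steady state, accumulation factor R = 1/(1 − e^(−kτ)) ≈ 1.0752.
Single-dose peak C₀ = D/Vd = 594/113 ≈ 5.257 mcg/mL.
Steady-state peak Cmax,ss = C₀·R ≈ 5.257 × 1.0752 ≈ 5.652 mcg/mL.
Peak 5.7 mcg/mL vs MTC 7 mcg/mL: below toxic threshold.

5.7 mcg/mL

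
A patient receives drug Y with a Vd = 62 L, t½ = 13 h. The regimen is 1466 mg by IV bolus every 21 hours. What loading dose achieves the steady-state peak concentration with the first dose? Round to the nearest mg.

2176 mg

f = (1/2)^(21/13) ≈ 0.326378; accumulation ratio R = 1/(1−f) ≈ 1.48451.
Loading dose to hit Cmax,ss on first dose: D_load = D_maint·R ≈ 1466 × 1.48451 ≈ 2176.29 mg.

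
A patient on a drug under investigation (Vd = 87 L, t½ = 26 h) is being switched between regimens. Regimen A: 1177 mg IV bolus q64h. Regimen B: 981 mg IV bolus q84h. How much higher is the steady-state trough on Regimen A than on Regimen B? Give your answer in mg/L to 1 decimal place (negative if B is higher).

1.7 mg/L

Regimen A: f = (1/2)^(64/26) ≈ 0.1816; Cmin,ss = (1177/87)·f/(1−f) ≈ 3.002 mg/L.
Regimen B: f = (1/2)^(84/26) ≈ 0.1065; Cmin,ss = (981/87)·f/(1−f) ≈ 1.344 mg/L.
Difference ≈ 3.002 − 1.344 ≈ 1.658 mg/L.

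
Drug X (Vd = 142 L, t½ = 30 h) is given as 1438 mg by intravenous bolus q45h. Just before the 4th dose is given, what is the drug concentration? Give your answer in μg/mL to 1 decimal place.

5.3 μg/mL

f = (1/2)^(τ/t½) = (1/2)^(45/30) ≈ 0.3536.
C₀ = D/Vd = 1438/142 ≈ 10.127 μg/mL.
Before the 4th dose, 3 doses have been given. Superposition: Cmin = C₀·(f + f² + … + f^3).
≈ 10.127 × (0.3536 + 0.1250 + 0.0442) ≈ 10.127 × 0.5228 ≈ 5.294 μg/mL.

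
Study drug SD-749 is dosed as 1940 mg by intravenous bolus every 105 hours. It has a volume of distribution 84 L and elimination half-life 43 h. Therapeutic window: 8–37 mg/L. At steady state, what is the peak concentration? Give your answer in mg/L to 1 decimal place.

28.3 mg/L

k = ln2/t½ = ln2/43 ≈ 0.016120 h⁻¹; fraction remaining f = e^(−kτ) = e^(−0.016120×105) ≈ 0.1840.
Accumulation ratio R = 1/(1 − f) ≈ 1/0.8160 ≈ 1.2255.
Single-dose peak C₀ = D/Vd = 1940/84 ≈ 23.095 mg/L.
Steady-state peak Cmax,ss = C₀·R ≈ 23.095 × 1.2255 ≈ 28.303 mg/L.
Peak 28.3 mg/L vs MTC 37 mg/L: below toxic threshold.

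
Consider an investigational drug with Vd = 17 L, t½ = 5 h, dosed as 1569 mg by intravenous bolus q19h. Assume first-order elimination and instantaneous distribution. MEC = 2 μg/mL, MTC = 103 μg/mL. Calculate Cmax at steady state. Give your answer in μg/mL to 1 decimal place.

Over one 19-h interval, 19/5 ≈ 3.8 half-lives elapse, leaving f ≈ 0.0718 of each dose.
Accumulation ratio R = 1/(1 − f) ≈ 1/0.9282 ≈ 1.0774.
Each bolus raises the concentration by D/Vd = 1569/17 ≈ 92.294 μg/mL.
Cmax,ss = C₀/(1 − f) ≈ 92.294/0.9282 ≈ 99.433 μg/mL.
Peak 99.4 μg/mL vs MTC 103 μg/mL: below toxic threshold.

99.4 μg/mL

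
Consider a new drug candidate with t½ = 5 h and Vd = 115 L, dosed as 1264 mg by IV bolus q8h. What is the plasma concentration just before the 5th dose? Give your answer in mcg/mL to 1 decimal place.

5.3 mcg/mL

f = (1/2)^(τ/t½) = (1/2)^(8/5) ≈ 0.3299.
C₀ = D/Vd = 1264/115 ≈ 10.991 mcg/mL.
Before the 5th dose, 4 doses have been given. Superposition: Cmin = C₀·(f + f² + … + f^4).
≈ 10.991 × (0.3299 + 0.1088 + 0.0359 + 0.0118) ≈ 10.991 × 0.4864 ≈ 5.346 mcg/mL.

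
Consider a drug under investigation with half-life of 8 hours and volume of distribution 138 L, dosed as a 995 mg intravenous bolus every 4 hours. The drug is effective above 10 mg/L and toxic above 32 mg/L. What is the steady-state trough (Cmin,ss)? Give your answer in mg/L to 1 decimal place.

17.4 mg/L

Over one 4-h interval, 4/8 ≈ 0.5 half-lives elapse, leaving f ≈ 0.7071 of each dose.
At steady state, accumulation factor R = 1/(1 − e^(−kτ)) ≈ 3.4141.
Each bolus raises the concentration by D/Vd = 995/138 ≈ 7.210 mg/L.
Cmax,ss = C₀/(1 − f) ≈ 7.210/0.2929 ≈ 24.616 mg/L.
Steady-state trough Cmin,ss = Cmax,ss·f ≈ 24.616 × 0.7071 ≈ 17.406 mg/L.
Trough 17.4 mg/L vs MEC 10 mg/L: adequate.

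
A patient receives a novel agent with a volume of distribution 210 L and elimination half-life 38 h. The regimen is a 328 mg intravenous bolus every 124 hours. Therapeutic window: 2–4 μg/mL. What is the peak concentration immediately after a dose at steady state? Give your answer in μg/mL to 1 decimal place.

Over one 124-h interval, 124/38 ≈ 3.2632 half-lives elapse, leaving f ≈ 0.1042 of each dose.
Accumulation ratio R = 1/(1 − f) ≈ 1/0.8958 ≈ 1.1163.
Each bolus raises the concentration by D/Vd = 328/210 ≈ 1.562 μg/mL.
Steady-state peak Cmax,ss = C₀·R ≈ 1.562 × 1.1163 ≈ 1.744 μg/mL.
Peak 1.7 μg/mL vs MTC 4 μg/mL: below toxic threshold.

1.7 μg/mL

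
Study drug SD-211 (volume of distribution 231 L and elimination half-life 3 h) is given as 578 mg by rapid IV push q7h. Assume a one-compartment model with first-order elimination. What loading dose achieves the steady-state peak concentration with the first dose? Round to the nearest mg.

721 mg

f = (1/2)^(7/3) ≈ 0.198425; accumulation ratio R = 1/(1−f) ≈ 1.24754.
Loading dose to hit Cmax,ss on first dose: D_load = D_maint·R ≈ 578 × 1.24754 ≈ 721.08 mg.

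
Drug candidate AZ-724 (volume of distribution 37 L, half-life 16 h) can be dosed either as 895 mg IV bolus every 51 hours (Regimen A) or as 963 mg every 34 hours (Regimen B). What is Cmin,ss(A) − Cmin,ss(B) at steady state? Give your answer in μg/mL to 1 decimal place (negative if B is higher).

Regimen A: f = (1/2)^(51/16) ≈ 0.1098; Cmin,ss = (895/37)·f/(1−f) ≈ 2.984 μg/mL.
Regimen B: f = (1/2)^(34/16) ≈ 0.2293; Cmin,ss = (963/37)·f/(1−f) ≈ 7.744 μg/mL.
Difference ≈ 2.984 − 7.744 ≈ -4.760 μg/mL.

-4.8 μg/mL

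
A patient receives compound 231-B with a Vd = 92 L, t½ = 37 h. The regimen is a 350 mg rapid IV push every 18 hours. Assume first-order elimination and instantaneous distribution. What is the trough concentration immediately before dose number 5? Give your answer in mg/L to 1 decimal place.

7.0 mg/L

f = (1/2)^(τ/t½) = (1/2)^(18/37) ≈ 0.7138.
C₀ = D/Vd = 350/92 ≈ 3.804 mg/L.
Before the 5th dose, 4 doses have been given. Superposition: Cmin = C₀·(f + f² + … + f^4).
≈ 3.804 × (0.7138 + 0.5095 + 0.3637 + 0.2596) ≈ 3.804 × 1.8466 ≈ 7.024 mg/L.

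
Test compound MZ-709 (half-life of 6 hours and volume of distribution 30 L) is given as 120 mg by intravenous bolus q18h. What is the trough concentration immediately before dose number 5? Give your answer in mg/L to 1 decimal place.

0.6 mg/L

f = (1/2)^(τ/t½) = (1/2)^(18/6) ≈ 0.1250.
C₀ = D/Vd = 120/30 ≈ 4.000 mg/L.
Before the 5th dose, 4 doses have been given. Superposition: Cmin = C₀·(f + f² + … + f^4).
≈ 4.000 × (0.1250 + 0.0156 + 0.0020 + 0.0002) ≈ 4.000 × 0.1428 ≈ 0.571 mg/L.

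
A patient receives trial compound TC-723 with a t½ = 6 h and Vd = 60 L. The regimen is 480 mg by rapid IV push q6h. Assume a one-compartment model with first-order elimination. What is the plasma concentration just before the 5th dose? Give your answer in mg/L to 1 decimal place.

f = (1/2)^(τ/t½) = (1/2)^(6/6) ≈ 0.5000.
C₀ = D/Vd = 480/60 ≈ 8.000 mg/L.
Before the 5th dose, 4 doses have been given. Superposition: Cmin = C₀·(f + f² + … + f^4).
≈ 8.000 × (0.5000 + 0.2500 + 0.1250 + 0.0625) ≈ 8.000 × 0.9375 ≈ 7.500 mg/L.

7.5 mg/L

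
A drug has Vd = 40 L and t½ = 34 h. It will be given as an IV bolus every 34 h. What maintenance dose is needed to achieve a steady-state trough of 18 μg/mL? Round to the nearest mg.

τ/t½ = 34/34 ≈ 1, so f = (1/2)^(34/34) ≈ 0.500000.
Cmin,ss = (D/Vd)·f/(1−f), so D = Cmin,ss·Vd·(1−f)/f.
D = 18 × 40 × (1−f)/f ≈ 18 × 40 × 1.00000 ≈ 720.00 mg.

720 mg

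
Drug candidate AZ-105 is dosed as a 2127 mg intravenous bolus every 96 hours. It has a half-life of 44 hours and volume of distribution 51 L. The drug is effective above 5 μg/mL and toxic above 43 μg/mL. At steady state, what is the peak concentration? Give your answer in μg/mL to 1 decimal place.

k = ln2/t½ = ln2/44 ≈ 0.015753 h⁻¹; fraction remaining f = e^(−kτ) = e^(−0.015753×96) ≈ 0.2204.
Accumulation ratio R = 1/(1 − f) ≈ 1/0.7796 ≈ 1.2827.
Single-dose peak C₀ = D/Vd = 2127/51 ≈ 41.706 μg/mL.
Steady-state peak Cmax,ss = C₀·R ≈ 41.706 × 1.2827 ≈ 53.496 μg/mL.
Peak 53.5 μg/mL vs MTC 43 μg/mL: exceeds toxic threshold.

53.5 μg/mL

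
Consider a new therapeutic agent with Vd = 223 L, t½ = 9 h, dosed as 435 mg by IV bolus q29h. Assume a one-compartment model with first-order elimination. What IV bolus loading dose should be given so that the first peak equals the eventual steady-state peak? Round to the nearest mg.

f = (1/2)^(29/9) ≈ 0.107155; accumulation ratio R = 1/(1−f) ≈ 1.12002.
Loading dose to hit Cmax,ss on first dose: D_load = D_maint·R ≈ 435 × 1.12002 ≈ 487.21 mg.

487 mg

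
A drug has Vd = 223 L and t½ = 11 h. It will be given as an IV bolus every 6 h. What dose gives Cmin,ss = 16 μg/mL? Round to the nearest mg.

τ/t½ = 6/11 ≈ 0.54545, so f = (1/2)^(6/11) ≈ 0.685175.
Cmin,ss = (D/Vd)·f/(1−f), so D = Cmin,ss·Vd·(1−f)/f.
D = 16 × 223 × (1−f)/f ≈ 16 × 223 × 0.45948 ≈ 1639.42 mg.

1639 mg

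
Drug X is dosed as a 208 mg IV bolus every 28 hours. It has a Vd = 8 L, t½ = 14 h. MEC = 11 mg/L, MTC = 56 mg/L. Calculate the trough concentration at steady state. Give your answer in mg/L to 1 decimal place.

The dosing interval is 2 half-lives, so f = 2^(−2) = 0.25.
At steady state, R = 1/(1 − 0.25) = 4/3.
Single-dose peak C₀ = D/Vd = 208/8 = 26 mg/L.
Steady-state peak Cmax,ss = C₀·R = 26 × 4/3 ≈ 34.667 mg/L.
Steady-state trough Cmin,ss = Cmax,ss·f ≈ 34.667 × 0.25 ≈ 8.667 mg/L.
Trough 8.7 mg/L vs MEC 11 mg/L: subtherapeutic.

8.7 mg/L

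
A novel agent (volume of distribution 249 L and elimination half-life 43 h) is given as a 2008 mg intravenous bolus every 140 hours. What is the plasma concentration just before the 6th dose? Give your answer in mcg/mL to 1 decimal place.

f = (1/2)^(τ/t½) = (1/2)^(140/43) ≈ 0.1047.
C₀ = D/Vd = 2008/249 ≈ 8.064 mcg/mL.
Before the 6th dose, 5 doses have been given. Superposition: Cmin = C₀·(f + f² + … + f^5).
≈ 8.064 × (0.1047 + 0.0110 + 0.0011 + 0.0001 + 0.0000) ≈ 8.064 × 0.1169 ≈ 0.943 mcg/mL.

0.9 mcg/mL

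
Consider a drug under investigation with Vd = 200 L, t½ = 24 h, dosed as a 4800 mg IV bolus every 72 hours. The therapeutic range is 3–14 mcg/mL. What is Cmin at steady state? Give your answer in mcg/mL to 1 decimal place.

3.4 mcg/mL

The dosing interval is 3 half-lives, so f = 2^(−3) = 0.125.
Accumulation ratio R = 1/(1 − f) = 1/0.875 = 8/7.
Single-dose peak C₀ = D/Vd = 4800/200 = 24 mcg/mL.
Steady-state peak Cmax,ss = C₀·R = 24 × 8/7 ≈ 27.429 mcg/mL.
Steady-state trough Cmin,ss = Cmax,ss·f ≈ 27.429 × 0.125 ≈ 3.429 mcg/mL.
Trough 3.4 mcg/mL vs MEC 3 mcg/mL: adequate.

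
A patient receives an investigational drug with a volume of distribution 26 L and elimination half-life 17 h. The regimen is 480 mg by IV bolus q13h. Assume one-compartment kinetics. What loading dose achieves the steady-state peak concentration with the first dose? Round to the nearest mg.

f = (1/2)^(13/17) ≈ 0.588573; accumulation ratio R = 1/(1−f) ≈ 2.43056.
Loading dose to hit Cmax,ss on first dose: D_load = D_maint·R ≈ 480 × 2.43056 ≈ 1166.67 mg.

1167 mg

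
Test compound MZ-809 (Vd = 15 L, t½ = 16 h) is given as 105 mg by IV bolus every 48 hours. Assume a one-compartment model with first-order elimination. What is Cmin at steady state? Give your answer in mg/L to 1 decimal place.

1.0 mg/L

τ = 48 h = 3 half-lives, so f = (1/2)^3 = 0.125.
Accumulation ratio R = 1/(1 − f) = 1/0.875 = 8/7.
Single-dose peak C₀ = D/Vd = 105/15 = 7 mg/L.
Steady-state peak Cmax,ss = C₀·R = 7 × 8/7 ≈ 8.000 mg/L.
Steady-state trough Cmin,ss = Cmax,ss·f ≈ 8.000 × 0.125 ≈ 1.000 mg/L.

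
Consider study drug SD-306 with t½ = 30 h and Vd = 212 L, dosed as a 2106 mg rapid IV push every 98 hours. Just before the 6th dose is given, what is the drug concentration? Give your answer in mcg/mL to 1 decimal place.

f = (1/2)^(τ/t½) = (1/2)^(98/30) ≈ 0.1039.
C₀ = D/Vd = 2106/212 ≈ 9.934 mcg/mL.
Before the 6th dose, 5 doses have been given. Superposition: Cmin = C₀·(f + f² + … + f^5).
≈ 9.934 × (0.1039 + 0.0108 + 0.0011 + 0.0001 + 0.0000) ≈ 9.934 × 0.1159 ≈ 1.151 mcg/mL.

1.2 mcg/mL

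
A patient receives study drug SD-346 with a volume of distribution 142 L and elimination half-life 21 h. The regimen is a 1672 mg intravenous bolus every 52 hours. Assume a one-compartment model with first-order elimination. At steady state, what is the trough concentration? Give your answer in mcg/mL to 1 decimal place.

2.6 mcg/mL

k = ln2/t½ = ln2/21 ≈ 0.033007 h⁻¹; fraction remaining f = e^(−kτ) = e^(−0.033007×52) ≈ 0.1797.
Each bolus raises the concentration by D/Vd = 1672/142 ≈ 11.775 mcg/mL.
Steady-state trough Cmin,ss = C₀·f/(1−f) ≈ 11.775 × 0.1797/0.8203 ≈ 2.580 mcg/mL.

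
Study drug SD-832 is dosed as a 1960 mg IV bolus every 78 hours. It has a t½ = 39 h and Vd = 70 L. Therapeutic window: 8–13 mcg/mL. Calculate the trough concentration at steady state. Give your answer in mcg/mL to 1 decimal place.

τ = 78 h = 2 half-lives, so f = (1/2)^2 = 0.25.
At steady state, R = 1/(1 − 0.25) = 4/3.
Single-dose peak C₀ = D/Vd = 1960/70 = 28 mcg/mL.
Steady-state peak Cmax,ss = C₀·R = 28 × 4/3 ≈ 37.333 mcg/mL.
Steady-state trough Cmin,ss = Cmax,ss·f ≈ 37.333 × 0.25 ≈ 9.333 mcg/mL.
Trough 9.3 mcg/mL vs MEC 8 mcg/mL: adequate.

9.3 mcg/mL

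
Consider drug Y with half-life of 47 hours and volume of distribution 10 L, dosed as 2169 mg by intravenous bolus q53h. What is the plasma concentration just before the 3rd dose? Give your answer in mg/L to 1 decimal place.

f = (1/2)^(τ/t½) = (1/2)^(53/47) ≈ 0.4577.
C₀ = D/Vd = 2169/10 ≈ 216.900 mg/L.
Before the 3rd dose, 2 doses have been given. Superposition: Cmin = C₀·(f + f²).
≈ 216.900 × (0.4577 + 0.2095) ≈ 216.900 × 0.6672 ≈ 144.716 mg/L.

144.7 mg/L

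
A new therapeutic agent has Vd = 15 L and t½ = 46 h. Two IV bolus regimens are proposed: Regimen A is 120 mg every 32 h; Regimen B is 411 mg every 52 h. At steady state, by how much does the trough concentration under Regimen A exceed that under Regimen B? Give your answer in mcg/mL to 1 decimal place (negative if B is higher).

-10.1 mcg/mL

Regimen A: f = (1/2)^(32/46) ≈ 0.6174; Cmin,ss = (120/15)·f/(1−f) ≈ 12.910 mcg/mL.
Regimen B: f = (1/2)^(52/46) ≈ 0.4568; Cmin,ss = (411/15)·f/(1−f) ≈ 23.042 mcg/mL.
Difference ≈ 12.910 − 23.042 ≈ -10.132 mcg/mL.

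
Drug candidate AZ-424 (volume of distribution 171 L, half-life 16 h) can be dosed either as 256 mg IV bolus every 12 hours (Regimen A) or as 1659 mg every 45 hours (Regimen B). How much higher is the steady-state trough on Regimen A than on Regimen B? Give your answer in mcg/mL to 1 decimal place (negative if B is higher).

Regimen A: f = (1/2)^(12/16) ≈ 0.5946; Cmin,ss = (256/171)·f/(1−f) ≈ 2.196 mcg/mL.
Regimen B: f = (1/2)^(45/16) ≈ 0.1423; Cmin,ss = (1659/171)·f/(1−f) ≈ 1.610 mcg/mL.
Difference ≈ 2.196 − 1.610 ≈ 0.586 mcg/mL.

0.6 mcg/mL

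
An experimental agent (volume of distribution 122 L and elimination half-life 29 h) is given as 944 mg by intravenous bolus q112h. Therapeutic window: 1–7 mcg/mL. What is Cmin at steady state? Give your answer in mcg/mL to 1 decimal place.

0.6 mcg/mL

τ/t½ = 112/29 ≈ 3.8621, so fraction remaining f = (1/2)^(112/29) ≈ 0.0688.
Single-dose peak C₀ = D/Vd = 944/122 ≈ 7.738 mcg/mL.
Steady-state trough Cmin,ss = C₀·f/(1−f) ≈ 7.738 × 0.0688/0.9312 ≈ 0.572 mcg/mL.
Trough 0.6 mcg/mL vs MEC 1 mcg/mL: subtherapeutic.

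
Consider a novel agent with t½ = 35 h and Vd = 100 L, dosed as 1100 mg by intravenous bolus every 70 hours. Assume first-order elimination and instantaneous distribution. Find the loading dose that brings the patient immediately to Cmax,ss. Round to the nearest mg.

f = (1/2)^(70/35) ≈ 0.250000; accumulation ratio R = 1/(1−f) ≈ 1.33333.
Loading dose to hit Cmax,ss on first dose: D_load = D_maint·R ≈ 1100 × 1.33333 ≈ 1466.66 mg.

1467 mg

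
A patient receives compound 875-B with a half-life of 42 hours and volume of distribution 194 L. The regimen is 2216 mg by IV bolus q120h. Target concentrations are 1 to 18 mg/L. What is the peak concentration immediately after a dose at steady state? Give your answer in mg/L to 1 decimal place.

τ/t½ = 120/42 ≈ 2.8571, so fraction remaining f = (1/2)^(120/42) ≈ 0.1380.
At steady state, accumulation factor R = 1/(1 − e^(−kτ)) ≈ 1.1601.
Single-dose peak C₀ = D/Vd = 2216/194 ≈ 11.423 mg/L.
Steady-state peak Cmax,ss = C₀·R ≈ 11.423 × 1.1601 ≈ 13.252 mg/L.
Peak 13.3 mg/L vs MTC 18 mg/L: below toxic threshold.

13.3 mg/L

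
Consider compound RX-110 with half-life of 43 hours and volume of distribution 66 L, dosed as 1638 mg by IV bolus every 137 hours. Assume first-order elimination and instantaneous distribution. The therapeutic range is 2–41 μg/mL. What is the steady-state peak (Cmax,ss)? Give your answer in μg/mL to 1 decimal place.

27.9 μg/mL

Over one 137-h interval, 137/43 ≈ 3.186 half-lives elapse, leaving f ≈ 0.1099 of each dose.
At steady state, accumulation factor R = 1/(1 − e^(−kτ)) ≈ 1.1235.
Single-dose peak C₀ = D/Vd = 1638/66 ≈ 24.818 μg/mL.
Steady-state peak Cmax,ss = C₀·R ≈ 24.818 × 1.1235 ≈ 27.883 μg/mL.
Peak 27.9 μg/mL vs MTC 41 μg/mL: below toxic threshold.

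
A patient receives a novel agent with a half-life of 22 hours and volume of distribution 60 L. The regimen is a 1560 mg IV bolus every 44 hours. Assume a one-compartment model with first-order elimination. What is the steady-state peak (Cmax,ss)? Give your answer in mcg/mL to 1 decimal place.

The dosing interval is 2 half-lives, so f = 2^(−2) = 0.25.
Accumulation ratio R = 1/(1 − f) = 1/0.75 = 4/3.
Single-dose peak C₀ = D/Vd = 1560/60 = 26 mcg/mL.
Steady-state peak Cmax,ss = C₀·R = 26 × 4/3 ≈ 34.667 mcg/mL.

34.7 mcg/mL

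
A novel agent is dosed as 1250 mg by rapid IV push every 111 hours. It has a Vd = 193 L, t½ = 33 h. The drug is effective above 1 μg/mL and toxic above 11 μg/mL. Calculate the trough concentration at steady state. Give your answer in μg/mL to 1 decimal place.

0.7 μg/mL

τ/t½ = 111/33 ≈ 3.3636, so fraction remaining f = (1/2)^(111/33) ≈ 0.0972.
At steady state, accumulation factor R = 1/(1 − e^(−kτ)) ≈ 1.1077.
Single-dose peak C₀ = D/Vd = 1250/193 ≈ 6.477 μg/mL.
Cmax,ss = C₀/(1 − f) ≈ 6.477/0.9028 ≈ 7.174 μg/mL.
Steady-state trough Cmin,ss = Cmax,ss·f ≈ 7.174 × 0.0972 ≈ 0.697 μg/mL.
Trough 0.7 μg/mL vs MEC 1 μg/mL: subtherapeutic.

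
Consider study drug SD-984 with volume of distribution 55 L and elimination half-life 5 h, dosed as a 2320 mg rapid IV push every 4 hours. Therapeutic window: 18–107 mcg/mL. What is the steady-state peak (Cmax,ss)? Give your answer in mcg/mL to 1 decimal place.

Over one 4-h interval, 4/5 ≈ 0.8 half-lives elapse, leaving f ≈ 0.5743 of each dose.
At steady state, accumulation factor R = 1/(1 − e^(−kτ)) ≈ 2.3491.
Each bolus raises the concentration by D/Vd = 2320/55 ≈ 42.182 mcg/mL.
Steady-state peak Cmax,ss = C₀·R ≈ 42.182 × 2.3491 ≈ 99.090 mcg/mL.
Peak 99.1 mcg/mL vs MTC 107 mcg/mL: below toxic threshold.

99.1 mcg/mL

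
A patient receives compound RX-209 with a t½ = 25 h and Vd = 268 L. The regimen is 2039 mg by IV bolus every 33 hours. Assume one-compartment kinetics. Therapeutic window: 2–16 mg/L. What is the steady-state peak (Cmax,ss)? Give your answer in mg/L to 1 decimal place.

12.7 mg/L

k = ln2/t½ = ln2/25 ≈ 0.027726 h⁻¹; fraction remaining f = e^(−kτ) = e^(−0.027726×33) ≈ 0.4005.
Accumulation ratio R = 1/(1 − f) ≈ 1/0.5995 ≈ 1.6681.
Each bolus raises the concentration by D/Vd = 2039/268 ≈ 7.608 mg/L.
Cmax,ss = C₀/(1 − f) ≈ 7.608/0.5995 ≈ 12.691 mg/L.
Peak 12.7 mg/L vs MTC 16 mg/L: below toxic threshold.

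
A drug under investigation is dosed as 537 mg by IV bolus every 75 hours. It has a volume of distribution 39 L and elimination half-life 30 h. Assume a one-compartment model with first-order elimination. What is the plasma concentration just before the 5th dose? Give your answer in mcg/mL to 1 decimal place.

f = (1/2)^(τ/t½) = (1/2)^(75/30) ≈ 0.1768.
C₀ = D/Vd = 537/39 ≈ 13.769 mcg/mL.
Before the 5th dose, 4 doses have been given. Superposition: Cmin = C₀·(f + f² + … + f^4).
≈ 13.769 × (0.1768 + 0.0313 + 0.0055 + 0.0010) ≈ 13.769 × 0.2146 ≈ 2.955 mcg/mL.

3.0 mcg/mL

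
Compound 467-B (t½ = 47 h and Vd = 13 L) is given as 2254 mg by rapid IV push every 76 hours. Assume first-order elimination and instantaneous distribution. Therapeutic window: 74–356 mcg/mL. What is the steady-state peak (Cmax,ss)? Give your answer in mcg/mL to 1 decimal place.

257.3 mcg/mL

k = ln2/t½ = ln2/47 ≈ 0.014748 h⁻¹; fraction remaining f = e^(−kτ) = e^(−0.014748×76) ≈ 0.3260.
Accumulation ratio R = 1/(1 − f) ≈ 1/0.6740 ≈ 1.4837.
Each bolus raises the concentration by D/Vd = 2254/13 ≈ 173.385 mcg/mL.
Steady-state peak Cmax,ss = C₀·R ≈ 173.385 × 1.4837 ≈ 257.251 mcg/mL.
Peak 257.3 mcg/mL vs MTC 356 mcg/mL: below toxic threshold.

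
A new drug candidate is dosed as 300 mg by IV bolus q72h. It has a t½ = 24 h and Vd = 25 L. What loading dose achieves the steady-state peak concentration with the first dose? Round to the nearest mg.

f = (1/2)^(72/24) ≈ 0.125000; accumulation ratio R = 1/(1−f) ≈ 1.14286.
Loading dose to hit Cmax,ss on first dose: D_load = D_maint·R ≈ 300 × 1.14286 ≈ 342.86 mg.

343 mg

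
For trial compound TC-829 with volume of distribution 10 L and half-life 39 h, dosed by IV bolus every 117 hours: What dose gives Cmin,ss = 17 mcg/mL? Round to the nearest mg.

1190 mg

τ/t½ = 117/39 ≈ 3, so f = (1/2)^(117/39) ≈ 0.125000.
Cmin,ss = (D/Vd)·f/(1−f), so D = Cmin,ss·Vd·(1−f)/f.
D = 17 × 10 × (1−f)/f ≈ 17 × 10 × 7.00000 ≈ 1190.00 mg.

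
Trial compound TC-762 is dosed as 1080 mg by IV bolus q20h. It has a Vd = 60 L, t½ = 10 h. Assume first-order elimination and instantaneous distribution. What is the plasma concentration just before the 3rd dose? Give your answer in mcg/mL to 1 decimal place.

5.6 mcg/mL

f = (1/2)^(τ/t½) = (1/2)^(20/10) ≈ 0.2500.
C₀ = D/Vd = 1080/60 ≈ 18.000 mcg/mL.
Before the 3rd dose, 2 doses have been given. Superposition: Cmin = C₀·(f + f²).
≈ 18.000 × (0.2500 + 0.0625) ≈ 18.000 × 0.3125 ≈ 5.625 mcg/mL.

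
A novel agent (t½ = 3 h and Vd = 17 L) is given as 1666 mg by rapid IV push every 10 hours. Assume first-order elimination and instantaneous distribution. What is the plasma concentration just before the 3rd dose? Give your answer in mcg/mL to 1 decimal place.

10.7 mcg/mL

f = (1/2)^(τ/t½) = (1/2)^(10/3) ≈ 0.0992.
C₀ = D/Vd = 1666/17 ≈ 98.000 mcg/mL.
Before the 3rd dose, 2 doses have been given. Superposition: Cmin = C₀·(f + f²).
≈ 98.000 × (0.0992 + 0.0098) ≈ 98.000 × 0.1090 ≈ 10.682 mcg/mL.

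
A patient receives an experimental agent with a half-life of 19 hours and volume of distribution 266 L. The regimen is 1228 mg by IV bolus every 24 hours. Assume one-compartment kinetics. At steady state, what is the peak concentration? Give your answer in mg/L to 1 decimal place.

7.9 mg/L

Over one 24-h interval, 24/19 ≈ 1.2632 half-lives elapse, leaving f ≈ 0.4166 of each dose.
At steady state, accumulation factor R = 1/(1 − e^(−kτ)) ≈ 1.7141.
Each bolus raises the concentration by D/Vd = 1228/266 ≈ 4.617 mg/L.
Steady-state peak Cmax,ss = C₀·R ≈ 4.617 × 1.7141 ≈ 7.914 mg/L.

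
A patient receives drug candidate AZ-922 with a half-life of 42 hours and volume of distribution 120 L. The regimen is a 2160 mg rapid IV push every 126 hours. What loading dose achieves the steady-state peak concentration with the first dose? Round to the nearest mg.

2469 mg

f = (1/2)^(126/42) ≈ 0.125000; accumulation ratio R = 1/(1−f) ≈ 1.14286.
Loading dose to hit Cmax,ss on first dose: D_load = D_maint·R ≈ 2160 × 1.14286 ≈ 2468.58 mg.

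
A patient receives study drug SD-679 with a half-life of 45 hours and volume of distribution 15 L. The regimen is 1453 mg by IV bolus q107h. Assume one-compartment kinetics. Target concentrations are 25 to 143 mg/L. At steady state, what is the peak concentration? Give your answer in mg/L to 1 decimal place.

119.9 mg/L

k = ln2/t½ = ln2/45 ≈ 0.015403 h⁻¹; fraction remaining f = e^(−kτ) = e^(−0.015403×107) ≈ 0.1924.
Accumulation ratio R = 1/(1 − f) ≈ 1/0.8076 ≈ 1.2382.
Single-dose peak C₀ = D/Vd = 1453/15 ≈ 96.867 mg/L.
Cmax,ss = C₀/(1 − f) ≈ 96.867/0.8076 ≈ 119.944 mg/L.
Peak 119.9 mg/L vs MTC 143 mg/L: below toxic threshold.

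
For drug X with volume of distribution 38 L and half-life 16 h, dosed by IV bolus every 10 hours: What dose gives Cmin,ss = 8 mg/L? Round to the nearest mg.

τ/t½ = 10/16 ≈ 0.625, so f = (1/2)^(10/16) ≈ 0.648420.
Cmin,ss = (D/Vd)·f/(1−f), so D = Cmin,ss·Vd·(1−f)/f.
D = 8 × 38 × (1−f)/f ≈ 8 × 38 × 0.54221 ≈ 164.83 mg.

165 mg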